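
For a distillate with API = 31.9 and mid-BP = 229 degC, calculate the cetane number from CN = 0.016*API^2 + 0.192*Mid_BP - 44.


CN = 0.016 * 31.9^2 + 0.192 * 229 - 44
CN = 16.28176 + 43.968 - 44 = 16.24976

16.24976


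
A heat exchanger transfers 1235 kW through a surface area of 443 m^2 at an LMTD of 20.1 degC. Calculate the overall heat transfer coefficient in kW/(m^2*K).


From Q = U*A*LMTD, U = Q / (A * LMTD)
U = 1235 / (443 * 20.1) = 1235 / 8904.3 = 0.1387

0.1387 kW/(m^2*K)


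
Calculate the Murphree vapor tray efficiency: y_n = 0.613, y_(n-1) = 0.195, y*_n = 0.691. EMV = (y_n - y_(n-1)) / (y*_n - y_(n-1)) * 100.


Murphree vapor efficiency: EMV = (y_n - y_(n-1)) / (y*_n - y_(n-1)) * 100
EMV = (0.613 - 0.195) / (0.691 - 0.195) * 100 = 0.418 / 0.496 * 100 = 84.27

84.27 %


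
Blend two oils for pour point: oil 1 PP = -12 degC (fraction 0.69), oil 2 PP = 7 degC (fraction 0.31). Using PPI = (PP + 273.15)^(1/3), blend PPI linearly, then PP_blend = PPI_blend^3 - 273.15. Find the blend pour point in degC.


PPI_1 = (-12 + 273.15)^(1/3) = 6.391901
PPI_2 = (7 + 273.15)^(1/3) = 6.543301
PPI_blend = 0.69 * 6.391901 + 0.31 * 6.543301 = 6.438835
PP_blend = 6.438835^3 - 273.15 = 266.9451 - 273.15 = -6.2

-6.2 degC


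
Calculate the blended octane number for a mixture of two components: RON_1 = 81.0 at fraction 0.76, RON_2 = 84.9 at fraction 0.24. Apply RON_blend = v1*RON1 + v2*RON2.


Linear blending: RON_blend = sum(vi * RONi)
Contribution 1: 0.76 * 81.0 = 61.56
Contribution 2: 0.24 * 84.9 = 20.376
RON_blend = 61.56 + 20.376 = 81.936

81.936


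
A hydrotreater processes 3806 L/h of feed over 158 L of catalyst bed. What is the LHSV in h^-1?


LHSV = volumetric feed rate / catalyst volume
= 3806 L/h / 158 L
= 24.09 h^-1

24.09 h^-1


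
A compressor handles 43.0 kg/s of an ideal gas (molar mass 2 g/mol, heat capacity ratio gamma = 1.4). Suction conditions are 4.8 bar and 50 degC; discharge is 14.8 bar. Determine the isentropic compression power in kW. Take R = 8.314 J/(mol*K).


Isentropic work: W = m*(gamma/(gamma-1))*(R*T1/MW)*((P2/P1)^((gamma-1)/gamma) - 1)
T1 = 50 + 273.15 = 323.15 K
Pressure ratio = 14.8 / 4.8 = 3.08333
Exponent = (1.4 - 1)/1.4 = 0.285714
(P2/P1)^exp - 1 = 3.08333^0.285714 - 1 = 0.379494
W = 43.0 * 1.4 / 0.4 * 8.314 * 323.15 / 2 * 0.379494 = 76720

76720 kW


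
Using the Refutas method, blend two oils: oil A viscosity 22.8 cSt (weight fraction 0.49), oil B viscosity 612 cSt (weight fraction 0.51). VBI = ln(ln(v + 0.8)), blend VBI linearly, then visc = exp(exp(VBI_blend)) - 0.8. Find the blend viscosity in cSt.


Refutas method: VBN_i = 14.534*ln(ln(visc_i + 0.8)) + 10.975, blended linearly by mass fraction; since VBN is linear in VBI_i = ln(ln(visc_i + 0.8)) and the fractions sum to 1, blend VBI directly: visc = exp(exp(VBI_blend)) - 0.8
VBI_1 = ln(ln(22.8 + 0.8)) = 1.15097
VBI_2 = ln(ln(612 + 0.8)) = 1.85911
VBI_blend = 0.49 * 1.15097 + 0.51 * 1.85911 = 1.51212
visc_blend = exp(exp(1.51212)) - 0.8 = 92.55

92.55 cSt


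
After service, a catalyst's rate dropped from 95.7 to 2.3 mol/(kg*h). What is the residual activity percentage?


Activity (%) = (rate_used / rate_fresh) * 100
rate_used = 2.3, rate_fresh = 95.7
= (2.3 / 95.7) * 100
= 0.02403 * 100 = 2.403

2.403 %


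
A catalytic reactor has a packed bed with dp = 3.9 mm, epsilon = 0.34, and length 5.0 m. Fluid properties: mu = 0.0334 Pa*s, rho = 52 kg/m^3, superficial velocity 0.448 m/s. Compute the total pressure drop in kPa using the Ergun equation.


dp = 3.9 mm = 0.0039 m
Viscous term = 150*0.0334*0.448*(1-0.34)^2 / (0.0039^2*0.34^3) = 1635450
Inertial term = 1.75*52*0.448^2*(1-0.34) / (0.0039*0.34^3) = 78639.4
dP/L = 1635450 + 78639.4 = 1714090 Pa/m
dP = 1714090 * 5.0 / 1000 = 8570 kPa

8570 kPa


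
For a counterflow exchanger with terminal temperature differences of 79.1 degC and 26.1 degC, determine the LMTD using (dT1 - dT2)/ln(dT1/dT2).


LMTD = (dT1 - dT2) / ln(dT1/dT2)
= (79.1 - 26.1) / ln(79.1 / 26.1) = 53 / 1.10878 = 47.80

47.80 degC


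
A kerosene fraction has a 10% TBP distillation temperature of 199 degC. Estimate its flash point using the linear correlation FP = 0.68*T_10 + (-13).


FP = 0.68 * 199 + (-13) = 122.32

122.32 degC


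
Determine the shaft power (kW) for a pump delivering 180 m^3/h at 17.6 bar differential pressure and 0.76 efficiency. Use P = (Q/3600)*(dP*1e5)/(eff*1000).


Q = 180 / 3600 = 0.05 m^3/s
P = 0.05 * (17.6 * 1e5) / 0.76 / 1000 = 115.8

115.8 kW


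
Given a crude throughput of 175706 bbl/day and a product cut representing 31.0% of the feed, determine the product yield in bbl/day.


Crude throughput = 175706 bbl/day
Fraction yield = 31.0%
yield = throughput * fraction / 100
yield = 175706 * 31.0 / 100 = 54468.86

54468.86 bbl/day


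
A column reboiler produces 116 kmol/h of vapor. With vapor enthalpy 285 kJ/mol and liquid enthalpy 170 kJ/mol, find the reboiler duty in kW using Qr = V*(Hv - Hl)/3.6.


Qr = 116 * (285 - 170) / 3.6 = 116 * 115 / 3.6 = 3706

3706 kW


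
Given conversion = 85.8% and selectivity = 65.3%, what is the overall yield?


Overall yield = conversion (%) * selectivity (%) / 100
Conversion = 85.8%, Selectivity = 65.3%
Y = 85.8 * 65.3 / 100
= 56.0274 %

56.0274 %


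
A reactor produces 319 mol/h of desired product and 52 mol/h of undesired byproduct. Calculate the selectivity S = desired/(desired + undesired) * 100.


Selectivity = desired / (desired + undesired) * 100
Total products = 319 + 52 = 371 mol/h
S = 319 / 371 * 100
= 0.8598 * 100
= 85.98 %

85.98 %


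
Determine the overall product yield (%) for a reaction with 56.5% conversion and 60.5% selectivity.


Overall yield = conversion (%) * selectivity (%) / 100
Conversion = 56.5%, Selectivity = 60.5%
Y = 56.5 * 60.5 / 100
= 34.1825 %

34.1825 %


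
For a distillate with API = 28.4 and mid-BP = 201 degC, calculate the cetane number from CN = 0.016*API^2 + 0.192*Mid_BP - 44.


CN = 0.016 * 28.4^2 + 0.192 * 201 - 44
CN = 12.90496 + 38.592 - 44 = 7.49696

7.49696


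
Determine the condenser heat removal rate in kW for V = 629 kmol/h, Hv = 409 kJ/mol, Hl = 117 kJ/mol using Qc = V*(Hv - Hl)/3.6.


Qc = 629 * (409 - 117) / 3.6 = 629 * 292 / 3.6 = 51020

51020 kW


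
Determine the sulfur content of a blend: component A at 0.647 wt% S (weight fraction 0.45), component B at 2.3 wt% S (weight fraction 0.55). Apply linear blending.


Linear sulfur blending: S_blend = x1*S1 + x2*S2
Contribution 1: 0.45 * 0.647 = 0.29115 wt%
Contribution 2: 0.55 * 2.3 = 1.265 wt%
S_blend = 0.29115 + 1.265 = 1.55615

1.55615 wt%


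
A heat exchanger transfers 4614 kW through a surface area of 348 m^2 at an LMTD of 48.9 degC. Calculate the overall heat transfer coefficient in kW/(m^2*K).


From Q = U*A*LMTD, U = Q / (A * LMTD)
U = 4614 / (348 * 48.9) = 4614 / 17017.2 = 0.2711

0.2711 kW/(m^2*K)


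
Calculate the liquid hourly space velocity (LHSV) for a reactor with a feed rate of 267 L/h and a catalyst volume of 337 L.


LHSV = volumetric feed rate / catalyst volume
= 267 L/h / 337 L
= 0.7923 h^-1

0.7923 h^-1


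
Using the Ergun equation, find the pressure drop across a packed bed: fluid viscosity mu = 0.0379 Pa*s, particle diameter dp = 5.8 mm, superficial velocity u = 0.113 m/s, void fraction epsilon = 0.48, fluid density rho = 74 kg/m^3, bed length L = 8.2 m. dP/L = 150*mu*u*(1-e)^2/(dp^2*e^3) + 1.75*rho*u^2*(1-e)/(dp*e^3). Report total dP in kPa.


dp = 5.8 mm = 0.0058 m
Viscous term = 150*0.0379*0.113*(1-0.48)^2 / (0.0058^2*0.48^3) = 46691.3
Inertial term = 1.75*74*0.113^2*(1-0.48) / (0.0058*0.48^3) = 1340.54
dP/L = 46691.3 + 1340.54 = 48031.8 Pa/m
dP = 48031.8 * 8.2 / 1000 = 393.9 kPa

393.9 kPa


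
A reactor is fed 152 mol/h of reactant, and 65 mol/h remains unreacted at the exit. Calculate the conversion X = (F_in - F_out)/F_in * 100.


X = (F_in - F_out) / F_in * 100
Moles reacted = 152 - 65 = 87
X = 87 / 152 * 100
= 0.5724 * 100
= 57.24 %

57.24 %


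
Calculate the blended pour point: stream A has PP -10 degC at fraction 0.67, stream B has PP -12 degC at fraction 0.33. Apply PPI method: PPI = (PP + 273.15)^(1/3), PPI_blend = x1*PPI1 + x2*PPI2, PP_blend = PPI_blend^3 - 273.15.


PPI_1 = (-10 + 273.15)^(1/3) = 6.408176
PPI_2 = (-12 + 273.15)^(1/3) = 6.391901
PPI_blend = 0.67 * 6.408176 + 0.33 * 6.391901 = 6.402805
PP_blend = 6.402805^3 - 273.15 = 262.4888 - 273.15 = -10.66

-10.66 degC


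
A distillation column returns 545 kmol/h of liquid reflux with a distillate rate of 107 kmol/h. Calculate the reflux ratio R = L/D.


Reflux ratio definition: R = L / D (liquid returned / distillate withdrawn)
L = 545 kmol/h, D = 107 kmol/h
R = 545 / 107 = 5.093

5.093


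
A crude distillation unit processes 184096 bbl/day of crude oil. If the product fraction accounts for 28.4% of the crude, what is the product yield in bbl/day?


Crude throughput = 184096 bbl/day
Fraction yield = 28.4%
yield = throughput * fraction / 100
yield = 184096 * 28.4 / 100 = 52283.264

52283.264 bbl/day


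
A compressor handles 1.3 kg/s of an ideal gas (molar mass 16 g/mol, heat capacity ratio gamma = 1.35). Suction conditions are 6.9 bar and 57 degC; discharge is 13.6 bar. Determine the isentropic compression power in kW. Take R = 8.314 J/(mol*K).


Isentropic work: W = m*(gamma/(gamma-1))*(R*T1/MW)*((P2/P1)^((gamma-1)/gamma) - 1)
T1 = 57 + 273.15 = 330.15 K
Pressure ratio = 13.6 / 6.9 = 1.97101
Exponent = (1.35 - 1)/1.35 = 0.259259
(P2/P1)^exp - 1 = 1.97101^0.259259 - 1 = 0.192342
W = 1.3 * 1.35 / 0.35 * 8.314 * 330.15 / 16 * 0.192342 = 165.5

165.5 kW


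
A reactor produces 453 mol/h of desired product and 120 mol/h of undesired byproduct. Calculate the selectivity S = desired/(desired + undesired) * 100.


Selectivity = desired / (desired + undesired) * 100
Total products = 453 + 120 = 573 mol/h
S = 453 / 573 * 100
= 0.7906 * 100
= 79.06 %

79.06 %


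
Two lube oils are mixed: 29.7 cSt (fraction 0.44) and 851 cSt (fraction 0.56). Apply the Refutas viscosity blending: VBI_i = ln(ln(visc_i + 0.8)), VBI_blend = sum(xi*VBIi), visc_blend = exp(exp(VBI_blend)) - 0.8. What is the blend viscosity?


Refutas method: VBN_i = 14.534*ln(ln(visc_i + 0.8)) + 10.975, blended linearly by mass fraction; since VBN is linear in VBI_i = ln(ln(visc_i + 0.8)) and the fractions sum to 1, blend VBI directly: visc = exp(exp(VBI_blend)) - 0.8
VBI_1 = ln(ln(29.7 + 0.8)) = 1.22898
VBI_2 = ln(ln(851 + 0.8)) = 1.90915
VBI_blend = 0.44 * 1.22898 + 0.56 * 1.90915 = 1.60988
visc_blend = exp(exp(1.60988)) - 0.8 = 147.9

147.9 cSt


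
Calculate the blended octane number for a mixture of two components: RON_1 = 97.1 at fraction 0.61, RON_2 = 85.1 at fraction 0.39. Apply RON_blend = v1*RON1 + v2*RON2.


Linear blending: RON_blend = sum(vi * RONi)
Contribution 1: 0.61 * 97.1 = 59.231
Contribution 2: 0.39 * 85.1 = 33.189
RON_blend = 59.231 + 33.189 = 92.42

92.42


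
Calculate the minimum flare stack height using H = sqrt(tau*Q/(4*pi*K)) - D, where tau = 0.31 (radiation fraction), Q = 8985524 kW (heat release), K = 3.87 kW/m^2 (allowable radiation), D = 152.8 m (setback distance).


tau*Q/(4*pi*K) = 0.31 * 8985524 / (4 * pi * 3.87) = 57277.5
sqrt(57277.5) = 239.327
H = 239.327 - 152.8 = 86.53

86.53 m


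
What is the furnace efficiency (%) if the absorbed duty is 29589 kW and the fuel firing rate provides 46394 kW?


Furnace efficiency = Q_absorbed / Q_fuel * 100
= 29589 / 46394 * 100 = 63.78

63.78 %


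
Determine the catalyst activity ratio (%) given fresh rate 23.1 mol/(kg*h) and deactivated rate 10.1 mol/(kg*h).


Activity (%) = (rate_used / rate_fresh) * 100
rate_used = 10.1, rate_fresh = 23.1
= (10.1 / 23.1) * 100
= 0.4372 * 100 = 43.72

43.72 %


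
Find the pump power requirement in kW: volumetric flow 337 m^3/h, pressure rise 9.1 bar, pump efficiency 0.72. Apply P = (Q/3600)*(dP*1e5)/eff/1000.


Q = 337 / 3600 = 0.0936111 m^3/s
P = 0.0936111 * (9.1 * 1e5) / 0.72 / 1000 = 118.3

118.3 kW


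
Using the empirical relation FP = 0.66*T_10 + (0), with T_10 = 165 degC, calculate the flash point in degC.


FP = 0.66 * 165 + (0) = 108.9

108.9 degC


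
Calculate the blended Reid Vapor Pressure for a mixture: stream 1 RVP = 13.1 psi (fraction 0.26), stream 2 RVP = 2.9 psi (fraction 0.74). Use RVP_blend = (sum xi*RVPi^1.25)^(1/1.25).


Chevron index: RVP_blend = (sum xi*RVPi^1.25)^(1/1.25)
RVP^1.25 terms: 0.26 * 13.1^1.25 + 0.74 * 2.9^1.25 = 9.28027
RVP_blend = 9.28027^(1/1.25) = 5.944

5.944 psi


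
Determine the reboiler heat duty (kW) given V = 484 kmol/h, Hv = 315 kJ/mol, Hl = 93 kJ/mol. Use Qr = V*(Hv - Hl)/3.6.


Qr = 484 * (315 - 93) / 3.6 = 484 * 222 / 3.6 = 29850

29850 kW


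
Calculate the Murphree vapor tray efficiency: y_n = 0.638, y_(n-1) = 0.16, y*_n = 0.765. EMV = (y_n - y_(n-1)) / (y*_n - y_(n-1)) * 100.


Murphree vapor efficiency: EMV = (y_n - y_(n-1)) / (y*_n - y_(n-1)) * 100
EMV = (0.638 - 0.16) / (0.765 - 0.16) * 100 = 0.478 / 0.605 * 100 = 79.01

79.01 %


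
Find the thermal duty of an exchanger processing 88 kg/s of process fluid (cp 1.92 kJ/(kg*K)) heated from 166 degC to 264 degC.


Q = m_dot * cp * delta_T
delta_T = 264 - 166 = 98 K
Q = 88 * 1.92 * 98
= 168.96 * 98
= 16558.08 kW

16558.08 kW


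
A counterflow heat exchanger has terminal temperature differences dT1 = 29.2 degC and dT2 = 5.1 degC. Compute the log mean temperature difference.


LMTD = (dT1 - dT2) / ln(dT1/dT2)
= (29.2 - 5.1) / ln(29.2 / 5.1) = 24.1 / 1.74493 = 13.81

13.81 degC


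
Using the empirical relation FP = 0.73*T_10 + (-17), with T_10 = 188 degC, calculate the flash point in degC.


FP = 0.73 * 188 + (-17) = 120.24

120.24 degC


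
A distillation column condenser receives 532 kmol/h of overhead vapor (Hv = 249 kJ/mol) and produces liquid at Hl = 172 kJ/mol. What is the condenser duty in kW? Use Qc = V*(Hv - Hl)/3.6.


Qc = 532 * (249 - 172) / 3.6 = 532 * 77 / 3.6 = 11380

11380 kW


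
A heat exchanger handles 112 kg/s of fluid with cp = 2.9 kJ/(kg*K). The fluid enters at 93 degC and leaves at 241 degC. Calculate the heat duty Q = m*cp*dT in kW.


Q = m_dot * cp * delta_T
delta_T = 241 - 93 = 148 K
Q = 112 * 2.9 * 148
= 324.8 * 148
= 48070.4 kW

48070.4 kW


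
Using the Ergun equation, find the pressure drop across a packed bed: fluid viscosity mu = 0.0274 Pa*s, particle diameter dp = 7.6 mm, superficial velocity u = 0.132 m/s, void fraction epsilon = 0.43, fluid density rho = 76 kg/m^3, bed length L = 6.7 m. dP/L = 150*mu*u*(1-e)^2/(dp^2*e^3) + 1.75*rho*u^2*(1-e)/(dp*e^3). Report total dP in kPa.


dp = 7.6 mm = 0.0076 m
Viscous term = 150*0.0274*0.132*(1-0.43)^2 / (0.0076^2*0.43^3) = 38382.5
Inertial term = 1.75*76*0.132^2*(1-0.43) / (0.0076*0.43^3) = 2186.03
dP/L = 38382.5 + 2186.03 = 40568.5 Pa/m
dP = 40568.5 * 6.7 / 1000 = 271.8 kPa

271.8 kPa


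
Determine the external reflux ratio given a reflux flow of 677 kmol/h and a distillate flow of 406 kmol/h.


Reflux ratio definition: R = L / D (liquid returned / distillate withdrawn)
L = 677 kmol/h, D = 406 kmol/h
R = 677 / 406 = 1.667

1.667


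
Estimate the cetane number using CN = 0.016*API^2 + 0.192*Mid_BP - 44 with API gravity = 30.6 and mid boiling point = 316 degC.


CN = 0.016 * 30.6^2 + 0.192 * 316 - 44
CN = 14.98176 + 60.672 - 44 = 31.65376

31.65376


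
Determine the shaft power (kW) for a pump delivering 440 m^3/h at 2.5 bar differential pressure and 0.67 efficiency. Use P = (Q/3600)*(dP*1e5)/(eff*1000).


Q = 440 / 3600 = 0.122222 m^3/s
P = 0.122222 * (2.5 * 1e5) / 0.67 / 1000 = 45.61

45.61 kW


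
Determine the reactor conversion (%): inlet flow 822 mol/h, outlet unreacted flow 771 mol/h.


X = (F_in - F_out) / F_in * 100
Moles reacted = 822 - 771 = 51
X = 51 / 822 * 100
= 0.06204 * 100
= 6.204 %

6.204 %


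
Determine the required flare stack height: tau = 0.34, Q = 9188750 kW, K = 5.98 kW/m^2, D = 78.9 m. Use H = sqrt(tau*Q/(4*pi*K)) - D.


tau*Q/(4*pi*K) = 0.34 * 9188750 / (4 * pi * 5.98) = 41574.2
sqrt(41574.2) = 203.898
H = 203.898 - 78.9 = 125.0

125.0 m


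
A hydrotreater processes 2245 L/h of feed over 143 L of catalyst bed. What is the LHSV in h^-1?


LHSV = volumetric feed rate / catalyst volume
= 2245 L/h / 143 L
= 15.70 h^-1

15.70 h^-1


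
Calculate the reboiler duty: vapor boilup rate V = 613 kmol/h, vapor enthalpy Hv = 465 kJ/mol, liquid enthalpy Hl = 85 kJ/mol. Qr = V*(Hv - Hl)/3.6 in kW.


Qr = 613 * (465 - 85) / 3.6 = 613 * 380 / 3.6 = 64710

64710 kW


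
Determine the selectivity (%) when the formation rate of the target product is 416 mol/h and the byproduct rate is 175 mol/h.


Selectivity = desired / (desired + undesired) * 100
Total products = 416 + 175 = 591 mol/h
S = 416 / 591 * 100
= 0.7039 * 100
= 70.39 %

70.39 %


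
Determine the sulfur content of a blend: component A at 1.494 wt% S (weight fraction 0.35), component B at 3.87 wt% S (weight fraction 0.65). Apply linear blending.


Linear sulfur blending: S_blend = x1*S1 + x2*S2
Contribution 1: 0.35 * 1.494 = 0.5229 wt%
Contribution 2: 0.65 * 3.87 = 2.5155 wt%
S_blend = 0.5229 + 2.5155 = 3.0384

3.0384 wt%


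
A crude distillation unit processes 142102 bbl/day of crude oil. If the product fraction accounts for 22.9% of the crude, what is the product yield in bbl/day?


Crude throughput = 142102 bbl/day
Fraction yield = 22.9%
yield = throughput * fraction / 100
yield = 142102 * 22.9 / 100 = 32541.358

32541.358 bbl/day


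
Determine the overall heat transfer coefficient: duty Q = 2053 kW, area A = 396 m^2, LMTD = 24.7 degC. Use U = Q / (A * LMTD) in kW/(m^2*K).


From Q = U*A*LMTD, U = Q / (A * LMTD)
U = 2053 / (396 * 24.7) = 2053 / 9781.2 = 0.2099

0.2099 kW/(m^2*K)


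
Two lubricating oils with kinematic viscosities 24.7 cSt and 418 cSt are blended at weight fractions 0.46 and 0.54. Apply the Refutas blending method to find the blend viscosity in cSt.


Refutas method: VBN_i = 14.534*ln(ln(visc_i + 0.8)) + 10.975, blended linearly by mass fraction; since VBN is linear in VBI_i = ln(ln(visc_i + 0.8)) and the fractions sum to 1, blend VBI directly: visc = exp(exp(VBI_blend)) - 0.8
VBI_1 = ln(ln(24.7 + 0.8)) = 1.17517
VBI_2 = ln(ln(418 + 0.8)) = 1.79797
VBI_blend = 0.46 * 1.17517 + 0.54 * 1.79797 = 1.51148
visc_blend = exp(exp(1.51148)) - 0.8 = 92.28

92.28 cSt


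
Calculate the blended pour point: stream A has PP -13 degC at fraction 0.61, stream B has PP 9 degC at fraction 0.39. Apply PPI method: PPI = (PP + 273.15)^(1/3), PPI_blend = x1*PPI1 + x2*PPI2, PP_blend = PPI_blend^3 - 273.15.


PPI_1 = (-13 + 273.15)^(1/3) = 6.383731
PPI_2 = (9 + 273.15)^(1/3) = 6.558835
PPI_blend = 0.61 * 6.383731 + 0.39 * 6.558835 = 6.452022
PP_blend = 6.452022^3 - 273.15 = 268.5886 - 273.15 = -4.56

-4.56 degC


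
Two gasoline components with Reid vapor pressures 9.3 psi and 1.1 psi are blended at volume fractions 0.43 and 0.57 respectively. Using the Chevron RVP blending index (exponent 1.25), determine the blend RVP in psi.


Chevron index: RVP_blend = (sum xi*RVPi^1.25)^(1/1.25)
RVP^1.25 terms: 0.43 * 9.3^1.25 + 0.57 * 1.1^1.25 = 7.6256
RVP_blend = 7.6256^(1/1.25) = 5.079

5.079 psi


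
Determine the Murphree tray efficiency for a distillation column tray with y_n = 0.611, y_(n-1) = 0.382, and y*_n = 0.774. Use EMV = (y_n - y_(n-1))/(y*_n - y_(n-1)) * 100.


Murphree vapor efficiency: EMV = (y_n - y_(n-1)) / (y*_n - y_(n-1)) * 100
EMV = (0.611 - 0.382) / (0.774 - 0.382) * 100 = 0.229 / 0.392 * 100 = 58.42

58.42 %


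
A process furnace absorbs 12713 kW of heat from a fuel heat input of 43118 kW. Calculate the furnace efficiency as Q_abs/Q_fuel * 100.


Furnace efficiency = Q_absorbed / Q_fuel * 100
= 12713 / 43118 * 100 = 29.48

29.48 %


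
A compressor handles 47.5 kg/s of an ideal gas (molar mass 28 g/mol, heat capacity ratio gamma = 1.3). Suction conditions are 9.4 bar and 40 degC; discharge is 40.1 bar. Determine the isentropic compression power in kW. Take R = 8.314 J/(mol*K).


Isentropic work: W = m*(gamma/(gamma-1))*(R*T1/MW)*((P2/P1)^((gamma-1)/gamma) - 1)
T1 = 40 + 273.15 = 313.15 K
Pressure ratio = 40.1 / 9.4 = 4.26596
Exponent = (1.3 - 1)/1.3 = 0.230769
(P2/P1)^exp - 1 = 4.26596^0.230769 - 1 = 0.397618
W = 47.5 * 1.3 / 0.3 * 8.314 * 313.15 / 28 * 0.397618 = 7610

7610 kW


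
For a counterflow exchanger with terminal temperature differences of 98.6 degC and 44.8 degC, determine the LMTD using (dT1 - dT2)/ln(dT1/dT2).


LMTD = (dT1 - dT2) / ln(dT1/dT2)
= (98.6 - 44.8) / ln(98.6 / 44.8) = 53.8 / 0.788863 = 68.20

68.20 degC


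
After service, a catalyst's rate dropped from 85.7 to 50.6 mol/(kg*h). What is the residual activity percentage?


Activity (%) = (rate_used / rate_fresh) * 100
rate_used = 50.6, rate_fresh = 85.7
= (50.6 / 85.7) * 100
= 0.5904 * 100 = 59.04

59.04 %


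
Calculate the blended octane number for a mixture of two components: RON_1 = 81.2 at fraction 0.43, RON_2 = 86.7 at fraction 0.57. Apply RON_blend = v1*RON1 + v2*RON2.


Linear blending: RON_blend = sum(vi * RONi)
Contribution 1: 0.43 * 81.2 = 34.916
Contribution 2: 0.57 * 86.7 = 49.419
RON_blend = 34.916 + 49.419 = 84.335

84.335


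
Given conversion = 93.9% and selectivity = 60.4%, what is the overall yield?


Overall yield = conversion (%) * selectivity (%) / 100
Conversion = 93.9%, Selectivity = 60.4%
Y = 93.9 * 60.4 / 100
= 56.7156 %

56.7156 %


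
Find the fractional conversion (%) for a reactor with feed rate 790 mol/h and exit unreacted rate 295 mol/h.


X = (F_in - F_out) / F_in * 100
Moles reacted = 790 - 295 = 495
X = 495 / 790 * 100
= 0.6266 * 100
= 62.66 %

62.66 %


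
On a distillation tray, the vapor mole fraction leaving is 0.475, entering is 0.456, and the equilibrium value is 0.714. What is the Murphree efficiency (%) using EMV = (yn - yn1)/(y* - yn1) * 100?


Murphree vapor efficiency: EMV = (y_n - y_(n-1)) / (y*_n - y_(n-1)) * 100
EMV = (0.475 - 0.456) / (0.714 - 0.456) * 100 = 0.019 / 0.258 * 100 = 7.364

7.364 %


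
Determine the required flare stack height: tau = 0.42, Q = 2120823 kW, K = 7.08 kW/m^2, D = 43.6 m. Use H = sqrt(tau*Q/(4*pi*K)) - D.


tau*Q/(4*pi*K) = 0.42 * 2120823 / (4 * pi * 7.08) = 10011.8
sqrt(10011.8) = 100.059
H = 100.059 - 43.6 = 56.46

56.46 m


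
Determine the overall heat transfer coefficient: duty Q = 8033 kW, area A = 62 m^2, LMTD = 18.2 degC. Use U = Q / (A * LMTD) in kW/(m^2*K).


From Q = U*A*LMTD, U = Q / (A * LMTD)
U = 8033 / (62 * 18.2) = 8033 / 1128.4 = 7.119

7.119 kW/(m^2*K)


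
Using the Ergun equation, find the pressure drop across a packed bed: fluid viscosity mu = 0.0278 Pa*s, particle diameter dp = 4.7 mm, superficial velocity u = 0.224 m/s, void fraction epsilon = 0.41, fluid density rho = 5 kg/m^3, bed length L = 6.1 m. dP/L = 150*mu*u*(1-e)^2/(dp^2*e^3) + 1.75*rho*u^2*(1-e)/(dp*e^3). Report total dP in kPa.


dp = 4.7 mm = 0.0047 m
Viscous term = 150*0.0278*0.224*(1-0.41)^2 / (0.0047^2*0.41^3) = 213570
Inertial term = 1.75*5*0.224^2*(1-0.41) / (0.0047*0.41^3) = 799.662
dP/L = 213570 + 799.662 = 214370 Pa/m
dP = 214370 * 6.1 / 1000 = 1308 kPa

1308 kPa


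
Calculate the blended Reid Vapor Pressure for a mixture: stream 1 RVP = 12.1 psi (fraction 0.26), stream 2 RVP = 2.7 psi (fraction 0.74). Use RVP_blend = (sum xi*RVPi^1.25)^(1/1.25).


Chevron index: RVP_blend = (sum xi*RVPi^1.25)^(1/1.25)
RVP^1.25 terms: 0.26 * 12.1^1.25 + 0.74 * 2.7^1.25 = 8.42868
RVP_blend = 8.42868^(1/1.25) = 5.503

5.503 psi


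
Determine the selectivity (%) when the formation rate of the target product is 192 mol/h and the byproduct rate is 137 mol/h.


Selectivity = desired / (desired + undesired) * 100
Total products = 192 + 137 = 329 mol/h
S = 192 / 329 * 100
= 0.5836 * 100
= 58.36 %

58.36 %


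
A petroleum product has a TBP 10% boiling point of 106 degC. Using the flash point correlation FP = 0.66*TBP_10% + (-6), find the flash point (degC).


FP = 0.66 * 106 + (-6) = 63.96

63.96 degC


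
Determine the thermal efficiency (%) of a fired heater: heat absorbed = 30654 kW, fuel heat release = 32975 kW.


Furnace efficiency = Q_absorbed / Q_fuel * 100
= 30654 / 32975 * 100 = 92.96

92.96 %


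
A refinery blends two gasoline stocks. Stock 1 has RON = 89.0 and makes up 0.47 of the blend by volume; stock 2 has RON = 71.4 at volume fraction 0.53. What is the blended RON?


Linear blending: RON_blend = sum(vi * RONi)
Contribution 1: 0.47 * 89.0 = 41.83
Contribution 2: 0.53 * 71.4 = 37.842
RON_blend = 41.83 + 37.842 = 79.672

79.672


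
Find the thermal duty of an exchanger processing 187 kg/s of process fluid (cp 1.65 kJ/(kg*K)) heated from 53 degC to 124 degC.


Q = m_dot * cp * delta_T
delta_T = 124 - 53 = 71 K
Q = 187 * 1.65 * 71
= 308.55 * 71
= 21907.05 kW

21907.05 kW


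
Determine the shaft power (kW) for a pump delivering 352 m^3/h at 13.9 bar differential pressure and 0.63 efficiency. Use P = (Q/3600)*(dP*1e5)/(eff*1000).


Q = 352 / 3600 = 0.0977778 m^3/s
P = 0.0977778 * (13.9 * 1e5) / 0.63 / 1000 = 215.7

215.7 kW


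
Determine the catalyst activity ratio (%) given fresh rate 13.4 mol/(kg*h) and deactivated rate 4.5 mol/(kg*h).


Activity (%) = (rate_used / rate_fresh) * 100
rate_used = 4.5, rate_fresh = 13.4
= (4.5 / 13.4) * 100
= 0.3358 * 100 = 33.58

33.58 %


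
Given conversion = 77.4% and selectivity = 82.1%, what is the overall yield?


Overall yield = conversion (%) * selectivity (%) / 100
Conversion = 77.4%, Selectivity = 82.1%
Y = 77.4 * 82.1 / 100
= 63.5454 %

63.5454 %


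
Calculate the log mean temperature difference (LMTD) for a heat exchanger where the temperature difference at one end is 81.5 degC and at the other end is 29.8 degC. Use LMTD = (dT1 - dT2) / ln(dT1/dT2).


LMTD = (dT1 - dT2) / ln(dT1/dT2)
= (81.5 - 29.8) / ln(81.5 / 29.8) = 51.7 / 1.00609 = 51.39

51.39 degC


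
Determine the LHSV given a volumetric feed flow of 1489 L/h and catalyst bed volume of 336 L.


LHSV = volumetric feed rate / catalyst volume
= 1489 L/h / 336 L
= 4.432 h^-1

4.432 h^-1


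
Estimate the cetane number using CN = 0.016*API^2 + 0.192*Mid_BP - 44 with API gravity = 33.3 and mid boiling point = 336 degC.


CN = 0.016 * 33.3^2 + 0.192 * 336 - 44
CN = 17.74224 + 64.512 - 44 = 38.25424

38.25424


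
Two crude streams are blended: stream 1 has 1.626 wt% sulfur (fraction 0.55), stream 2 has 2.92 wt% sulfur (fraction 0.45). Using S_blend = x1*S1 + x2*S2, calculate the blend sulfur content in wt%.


Linear sulfur blending: S_blend = x1*S1 + x2*S2
Contribution 1: 0.55 * 1.626 = 0.8943 wt%
Contribution 2: 0.45 * 2.92 = 1.314 wt%
S_blend = 0.8943 + 1.314 = 2.2083

2.2083 wt%


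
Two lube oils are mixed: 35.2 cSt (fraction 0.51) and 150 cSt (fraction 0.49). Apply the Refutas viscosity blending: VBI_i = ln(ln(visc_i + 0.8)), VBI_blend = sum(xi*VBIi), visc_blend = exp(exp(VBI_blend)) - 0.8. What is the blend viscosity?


Refutas method: VBN_i = 14.534*ln(ln(visc_i + 0.8)) + 10.975, blended linearly by mass fraction; since VBN is linear in VBI_i = ln(ln(visc_i + 0.8)) and the fractions sum to 1, blend VBI directly: visc = exp(exp(VBI_blend)) - 0.8
VBI_1 = ln(ln(35.2 + 0.8)) = 1.27635
VBI_2 = ln(ln(150 + 0.8)) = 1.61262
VBI_blend = 0.51 * 1.27635 + 0.49 * 1.61262 = 1.44112
visc_blend = exp(exp(1.44112)) - 0.8 = 67.60

67.60 cSt


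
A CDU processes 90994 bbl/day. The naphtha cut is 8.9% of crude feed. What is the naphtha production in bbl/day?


Crude throughput = 90994 bbl/day
Fraction yield = 8.9%
yield = throughput * fraction / 100
yield = 90994 * 8.9 / 100 = 8098.466

8098.466 bbl/day


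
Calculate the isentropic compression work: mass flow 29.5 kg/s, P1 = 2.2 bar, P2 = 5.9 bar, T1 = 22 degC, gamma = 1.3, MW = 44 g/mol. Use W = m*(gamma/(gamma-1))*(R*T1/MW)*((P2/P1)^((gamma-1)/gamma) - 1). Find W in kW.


Isentropic work: W = m*(gamma/(gamma-1))*(R*T1/MW)*((P2/P1)^((gamma-1)/gamma) - 1)
T1 = 22 + 273.15 = 295.15 K
Pressure ratio = 5.9 / 2.2 = 2.68182
Exponent = (1.3 - 1)/1.3 = 0.230769
(P2/P1)^exp - 1 = 2.68182^0.230769 - 1 = 0.255649
W = 29.5 * 1.3 / 0.3 * 8.314 * 295.15 / 44 * 0.255649 = 1823

1823 kW


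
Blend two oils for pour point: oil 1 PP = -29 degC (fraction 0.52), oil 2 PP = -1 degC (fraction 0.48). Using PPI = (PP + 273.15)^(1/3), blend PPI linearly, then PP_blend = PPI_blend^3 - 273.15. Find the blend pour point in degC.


PPI_1 = (-29 + 273.15)^(1/3) = 6.25008
PPI_2 = (-1 + 273.15)^(1/3) = 6.480414
PPI_blend = 0.52 * 6.25008 + 0.48 * 6.480414 = 6.36064
PP_blend = 6.36064^3 - 273.15 = 257.3371 - 273.15 = -15.81

-15.81 degC


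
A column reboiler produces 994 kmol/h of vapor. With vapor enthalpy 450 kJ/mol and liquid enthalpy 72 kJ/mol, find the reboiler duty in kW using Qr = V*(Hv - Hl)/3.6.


Qr = 994 * (450 - 72) / 3.6 = 994 * 378 / 3.6 = 104400

104400 kW


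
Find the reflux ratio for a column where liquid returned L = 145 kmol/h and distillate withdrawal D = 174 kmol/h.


Reflux ratio definition: R = L / D (liquid returned / distillate withdrawn)
L = 145 kmol/h, D = 174 kmol/h
R = 145 / 174 = 0.8333

0.8333


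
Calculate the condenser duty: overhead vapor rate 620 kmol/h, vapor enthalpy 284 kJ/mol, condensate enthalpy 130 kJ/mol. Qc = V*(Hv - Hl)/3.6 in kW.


Qc = 620 * (284 - 130) / 3.6 = 620 * 154 / 3.6 = 26520

26520 kW


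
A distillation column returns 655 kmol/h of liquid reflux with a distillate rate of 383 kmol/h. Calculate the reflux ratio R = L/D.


Reflux ratio definition: R = L / D (liquid returned / distillate withdrawn)
L = 655 kmol/h, D = 383 kmol/h
R = 655 / 383 = 1.710

1.710


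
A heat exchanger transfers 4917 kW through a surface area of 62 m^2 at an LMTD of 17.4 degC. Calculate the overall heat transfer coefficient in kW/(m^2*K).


From Q = U*A*LMTD, U = Q / (A * LMTD)
U = 4917 / (62 * 17.4) = 4917 / 1078.8 = 4.558

4.558 kW/(m^2*K)


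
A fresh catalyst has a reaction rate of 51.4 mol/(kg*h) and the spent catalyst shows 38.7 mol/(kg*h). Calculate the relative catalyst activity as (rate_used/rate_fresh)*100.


Activity (%) = (rate_used / rate_fresh) * 100
rate_used = 38.7, rate_fresh = 51.4
= (38.7 / 51.4) * 100
= 0.7529 * 100 = 75.29

75.29 %


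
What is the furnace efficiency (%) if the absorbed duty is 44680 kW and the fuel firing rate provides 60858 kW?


Furnace efficiency = Q_absorbed / Q_fuel * 100
= 44680 / 60858 * 100 = 73.42

73.42 %


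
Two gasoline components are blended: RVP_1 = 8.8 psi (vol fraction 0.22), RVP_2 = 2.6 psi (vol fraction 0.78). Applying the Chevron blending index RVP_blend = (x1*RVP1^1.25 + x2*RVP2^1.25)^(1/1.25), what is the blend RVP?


Chevron index: RVP_blend = (sum xi*RVPi^1.25)^(1/1.25)
RVP^1.25 terms: 0.22 * 8.8^1.25 + 0.78 * 2.6^1.25 = 5.90967
RVP_blend = 5.90967^(1/1.25) = 4.142

4.142 psi


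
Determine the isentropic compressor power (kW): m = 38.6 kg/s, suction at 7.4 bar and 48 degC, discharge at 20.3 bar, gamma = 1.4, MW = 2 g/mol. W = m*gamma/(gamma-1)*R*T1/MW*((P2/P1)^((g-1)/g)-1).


Isentropic work: W = m*(gamma/(gamma-1))*(R*T1/MW)*((P2/P1)^((gamma-1)/gamma) - 1)
T1 = 48 + 273.15 = 321.15 K
Pressure ratio = 20.3 / 7.4 = 2.74324
Exponent = (1.4 - 1)/1.4 = 0.285714
(P2/P1)^exp - 1 = 2.74324^0.285714 - 1 = 0.334191
W = 38.6 * 1.4 / 0.4 * 8.314 * 321.15 / 2 * 0.334191 = 60280

60280 kW


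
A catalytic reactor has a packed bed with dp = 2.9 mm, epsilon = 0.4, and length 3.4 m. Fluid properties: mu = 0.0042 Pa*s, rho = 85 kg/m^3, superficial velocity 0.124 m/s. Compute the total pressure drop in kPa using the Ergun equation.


dp = 2.9 mm = 0.0029 m
Viscous term = 150*0.0042*0.124*(1-0.4)^2 / (0.0029^2*0.4^3) = 52250.3
Inertial term = 1.75*85*0.124^2*(1-0.4) / (0.0029*0.4^3) = 7393.9
dP/L = 52250.3 + 7393.9 = 59644.2 Pa/m
dP = 59644.2 * 3.4 / 1000 = 202.8 kPa

202.8 kPa


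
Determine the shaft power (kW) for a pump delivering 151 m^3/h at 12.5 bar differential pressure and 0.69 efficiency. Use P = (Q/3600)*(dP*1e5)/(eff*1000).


Q = 151 / 3600 = 0.0419444 m^3/s
P = 0.0419444 * (12.5 * 1e5) / 0.69 / 1000 = 75.99

75.99 kW


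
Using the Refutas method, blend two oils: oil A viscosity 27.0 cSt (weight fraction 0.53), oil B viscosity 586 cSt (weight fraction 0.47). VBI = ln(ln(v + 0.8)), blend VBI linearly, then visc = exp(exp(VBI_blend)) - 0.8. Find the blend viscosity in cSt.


Refutas method: VBN_i = 14.534*ln(ln(visc_i + 0.8)) + 10.975, blended linearly by mass fraction; since VBN is linear in VBI_i = ln(ln(visc_i + 0.8)) and the fractions sum to 1, blend VBI directly: visc = exp(exp(VBI_blend)) - 0.8
VBI_1 = ln(ln(27.0 + 0.8)) = 1.20148
VBI_2 = ln(ln(586 + 0.8)) = 1.85233
VBI_blend = 0.53 * 1.20148 + 0.47 * 1.85233 = 1.50738
visc_blend = exp(exp(1.50738)) - 0.8 = 90.57

90.57 cSt


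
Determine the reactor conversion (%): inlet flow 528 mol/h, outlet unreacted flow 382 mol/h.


X = (F_in - F_out) / F_in * 100
Moles reacted = 528 - 382 = 146
X = 146 / 528 * 100
= 0.2765 * 100
= 27.65 %

27.65 %


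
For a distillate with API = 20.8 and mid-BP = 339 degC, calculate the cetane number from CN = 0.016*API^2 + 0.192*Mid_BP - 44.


CN = 0.016 * 20.8^2 + 0.192 * 339 - 44
CN = 6.92224 + 65.088 - 44 = 28.01024

28.01024


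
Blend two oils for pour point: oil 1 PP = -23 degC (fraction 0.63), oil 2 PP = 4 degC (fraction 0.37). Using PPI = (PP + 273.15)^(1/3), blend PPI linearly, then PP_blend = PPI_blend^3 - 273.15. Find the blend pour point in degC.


PPI_1 = (-23 + 273.15)^(1/3) = 6.300865
PPI_2 = (4 + 273.15)^(1/3) = 6.51986
PPI_blend = 0.63 * 6.300865 + 0.37 * 6.51986 = 6.381893
PP_blend = 6.381893^3 - 273.15 = 259.9253 - 273.15 = -13.22

-13.22 degC


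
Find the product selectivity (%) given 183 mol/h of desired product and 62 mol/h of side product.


Selectivity = desired / (desired + undesired) * 100
Total products = 183 + 62 = 245 mol/h
S = 183 / 245 * 100
= 0.7469 * 100
= 74.69 %

74.69 %


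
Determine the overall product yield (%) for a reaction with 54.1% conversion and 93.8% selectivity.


Overall yield = conversion (%) * selectivity (%) / 100
Conversion = 54.1%, Selectivity = 93.8%
Y = 54.1 * 93.8 / 100
= 50.7458 %

50.7458 %


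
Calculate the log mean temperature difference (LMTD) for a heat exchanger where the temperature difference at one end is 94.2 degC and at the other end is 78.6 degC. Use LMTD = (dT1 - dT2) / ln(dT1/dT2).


LMTD = (dT1 - dT2) / ln(dT1/dT2)
= (94.2 - 78.6) / ln(94.2 / 78.6) = 15.6 / 0.181048 = 86.16

86.16 degC


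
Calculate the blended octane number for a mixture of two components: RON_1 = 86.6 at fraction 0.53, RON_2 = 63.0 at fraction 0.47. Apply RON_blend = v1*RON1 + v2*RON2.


Linear blending: RON_blend = sum(vi * RONi)
Contribution 1: 0.53 * 86.6 = 45.898
Contribution 2: 0.47 * 63.0 = 29.61
RON_blend = 45.898 + 29.61 = 75.508

75.508


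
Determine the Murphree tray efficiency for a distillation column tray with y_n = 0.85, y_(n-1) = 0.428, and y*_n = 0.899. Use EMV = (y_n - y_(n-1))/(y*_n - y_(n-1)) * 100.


Murphree vapor efficiency: EMV = (y_n - y_(n-1)) / (y*_n - y_(n-1)) * 100
EMV = (0.85 - 0.428) / (0.899 - 0.428) * 100 = 0.422 / 0.471 * 100 = 89.60

89.60 %


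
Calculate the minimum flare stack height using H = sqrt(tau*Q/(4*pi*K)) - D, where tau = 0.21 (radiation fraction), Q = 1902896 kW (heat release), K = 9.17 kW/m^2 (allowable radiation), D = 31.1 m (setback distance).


tau*Q/(4*pi*K) = 0.21 * 1902896 / (4 * pi * 9.17) = 3467.81
sqrt(3467.81) = 58.8881
H = 58.8881 - 31.1 = 27.79

27.79 m


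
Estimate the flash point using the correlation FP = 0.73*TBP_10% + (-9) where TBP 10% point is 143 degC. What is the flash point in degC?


FP = 0.73 * 143 + (-9) = 95.39

95.39 degC


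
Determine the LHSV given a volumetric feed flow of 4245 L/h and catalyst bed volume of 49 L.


LHSV = volumetric feed rate / catalyst volume
= 4245 L/h / 49 L
= 86.63 h^-1

86.63 h^-1


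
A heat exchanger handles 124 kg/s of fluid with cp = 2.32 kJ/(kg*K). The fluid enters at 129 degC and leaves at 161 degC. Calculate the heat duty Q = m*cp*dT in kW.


Q = m_dot * cp * delta_T
delta_T = 161 - 129 = 32 K
Q = 124 * 2.32 * 32
= 287.68 * 32
= 9205.76 kW

9205.76 kW


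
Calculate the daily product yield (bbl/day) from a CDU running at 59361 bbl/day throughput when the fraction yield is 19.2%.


Crude throughput = 59361 bbl/day
Fraction yield = 19.2%
yield = throughput * fraction / 100
yield = 59361 * 19.2 / 100 = 11397.312

11397.312 bbl/day


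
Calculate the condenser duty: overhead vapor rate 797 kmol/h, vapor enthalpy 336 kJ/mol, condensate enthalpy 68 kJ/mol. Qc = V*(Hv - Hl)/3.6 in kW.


Qc = 797 * (336 - 68) / 3.6 = 797 * 268 / 3.6 = 59330

59330 kW


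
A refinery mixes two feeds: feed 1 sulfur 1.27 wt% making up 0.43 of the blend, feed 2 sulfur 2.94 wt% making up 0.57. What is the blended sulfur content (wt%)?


Linear sulfur blending: S_blend = x1*S1 + x2*S2
Contribution 1: 0.43 * 1.27 = 0.5461 wt%
Contribution 2: 0.57 * 2.94 = 1.6758 wt%
S_blend = 0.5461 + 1.6758 = 2.2219

2.2219 wt%


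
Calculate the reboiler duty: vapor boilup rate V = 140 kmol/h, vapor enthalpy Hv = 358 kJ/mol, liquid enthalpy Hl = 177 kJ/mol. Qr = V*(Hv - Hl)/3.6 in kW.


Qr = 140 * (358 - 177) / 3.6 = 140 * 181 / 3.6 = 7039

7039 kW


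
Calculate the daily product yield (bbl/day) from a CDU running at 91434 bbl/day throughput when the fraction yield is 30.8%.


Crude throughput = 91434 bbl/day
Fraction yield = 30.8%
yield = throughput * fraction / 100
yield = 91434 * 30.8 / 100 = 28161.672

28161.672 bbl/day


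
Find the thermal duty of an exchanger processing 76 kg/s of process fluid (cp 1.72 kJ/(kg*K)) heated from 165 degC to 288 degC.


Q = m_dot * cp * delta_T
delta_T = 288 - 165 = 123 K
Q = 76 * 1.72 * 123
= 130.72 * 123
= 16078.56 kW

16078.56 kW


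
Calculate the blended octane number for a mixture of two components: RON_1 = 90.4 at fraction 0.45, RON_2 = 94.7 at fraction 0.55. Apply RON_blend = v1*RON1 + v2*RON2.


Linear blending: RON_blend = sum(vi * RONi)
Contribution 1: 0.45 * 90.4 = 40.68
Contribution 2: 0.55 * 94.7 = 52.085
RON_blend = 40.68 + 52.085 = 92.765

92.765


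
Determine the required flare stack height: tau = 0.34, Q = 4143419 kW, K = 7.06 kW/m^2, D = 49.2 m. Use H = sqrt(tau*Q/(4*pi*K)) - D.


tau*Q/(4*pi*K) = 0.34 * 4143419 / (4 * pi * 7.06) = 15879
sqrt(15879) = 126.012
H = 126.012 - 49.2 = 76.81

76.81 m


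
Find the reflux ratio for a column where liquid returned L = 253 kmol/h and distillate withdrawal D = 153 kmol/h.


Reflux ratio definition: R = L / D (liquid returned / distillate withdrawn)
L = 253 kmol/h, D = 153 kmol/h
R = 253 / 153 = 1.654

1.654


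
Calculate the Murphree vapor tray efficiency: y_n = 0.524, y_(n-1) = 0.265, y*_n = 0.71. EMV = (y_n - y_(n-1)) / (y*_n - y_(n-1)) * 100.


Murphree vapor efficiency: EMV = (y_n - y_(n-1)) / (y*_n - y_(n-1)) * 100
EMV = (0.524 - 0.265) / (0.71 - 0.265) * 100 = 0.259 / 0.445 * 100 = 58.20

58.20 %


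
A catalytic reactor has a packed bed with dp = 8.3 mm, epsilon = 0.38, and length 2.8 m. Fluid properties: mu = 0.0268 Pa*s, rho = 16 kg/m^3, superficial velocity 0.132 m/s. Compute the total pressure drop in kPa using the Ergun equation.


dp = 8.3 mm = 0.0083 m
Viscous term = 150*0.0268*0.132*(1-0.38)^2 / (0.0083^2*0.38^3) = 53960.6
Inertial term = 1.75*16*0.132^2*(1-0.38) / (0.0083*0.38^3) = 664.154
dP/L = 53960.6 + 664.154 = 54624.8 Pa/m
dP = 54624.8 * 2.8 / 1000 = 152.9 kPa

152.9 kPa


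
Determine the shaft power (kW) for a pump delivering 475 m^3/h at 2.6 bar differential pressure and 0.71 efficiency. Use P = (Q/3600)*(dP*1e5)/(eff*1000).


Q = 475 / 3600 = 0.131944 m^3/s
P = 0.131944 * (2.6 * 1e5) / 0.71 / 1000 = 48.32

48.32 kW


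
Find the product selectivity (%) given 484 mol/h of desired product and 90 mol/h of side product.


Selectivity = desired / (desired + undesired) * 100
Total products = 484 + 90 = 574 mol/h
S = 484 / 574 * 100
= 0.8432 * 100
= 84.32 %

84.32 %
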